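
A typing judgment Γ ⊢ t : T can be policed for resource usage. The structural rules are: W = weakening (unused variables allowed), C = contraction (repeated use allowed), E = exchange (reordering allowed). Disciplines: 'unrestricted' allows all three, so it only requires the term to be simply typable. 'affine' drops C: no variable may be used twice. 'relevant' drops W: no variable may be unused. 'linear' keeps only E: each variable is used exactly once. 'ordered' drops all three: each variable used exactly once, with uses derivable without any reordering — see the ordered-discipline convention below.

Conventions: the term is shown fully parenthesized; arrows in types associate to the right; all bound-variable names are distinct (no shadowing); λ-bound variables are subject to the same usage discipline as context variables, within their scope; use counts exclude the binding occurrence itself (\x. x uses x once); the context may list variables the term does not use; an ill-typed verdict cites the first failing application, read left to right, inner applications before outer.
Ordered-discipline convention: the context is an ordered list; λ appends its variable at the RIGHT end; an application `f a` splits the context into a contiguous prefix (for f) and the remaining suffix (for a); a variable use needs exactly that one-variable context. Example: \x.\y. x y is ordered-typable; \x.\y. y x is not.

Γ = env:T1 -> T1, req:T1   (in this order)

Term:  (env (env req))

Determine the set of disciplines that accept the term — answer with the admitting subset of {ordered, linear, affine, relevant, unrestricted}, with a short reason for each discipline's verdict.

accepted by: relevant, unrestricted
usage: env=2, req=1
uses in reading order: env, env, req
typing: the term checks, with type T1
ordered: ✗ — env ×2 used more than once (contraction)
linear: ✗ — env ×2 used more than once (contraction)
affine: ✗ — env ×2 used more than once (contraction)
relevant: ✓ — env, req: all used, weakening unneeded
unrestricted: ✓ — type-checks (T1) and nothing is barred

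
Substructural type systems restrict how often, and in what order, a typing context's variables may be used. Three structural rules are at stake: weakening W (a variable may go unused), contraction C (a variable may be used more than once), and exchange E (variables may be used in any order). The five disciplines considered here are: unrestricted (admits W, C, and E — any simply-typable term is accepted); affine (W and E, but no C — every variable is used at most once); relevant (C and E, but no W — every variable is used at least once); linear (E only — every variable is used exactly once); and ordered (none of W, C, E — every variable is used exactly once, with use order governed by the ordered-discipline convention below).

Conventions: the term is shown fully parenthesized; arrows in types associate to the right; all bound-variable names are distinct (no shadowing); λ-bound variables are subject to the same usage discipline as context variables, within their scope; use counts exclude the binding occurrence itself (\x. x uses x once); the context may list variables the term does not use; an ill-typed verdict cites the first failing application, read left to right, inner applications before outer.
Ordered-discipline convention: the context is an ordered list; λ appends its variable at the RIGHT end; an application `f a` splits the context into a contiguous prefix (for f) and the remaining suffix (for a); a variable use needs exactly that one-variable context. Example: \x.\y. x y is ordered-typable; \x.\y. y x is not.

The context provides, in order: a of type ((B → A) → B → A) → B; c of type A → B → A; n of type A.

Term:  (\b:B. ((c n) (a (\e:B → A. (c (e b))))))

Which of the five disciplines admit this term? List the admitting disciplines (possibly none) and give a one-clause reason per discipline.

admitting disciplines: relevant, unrestricted
counts: a: 1×; c: 2×; n: 1×; b (λ-bound): 1×; e (λ-bound): 1×
order of uses: c, n, a, c, e, b
typing: ✓ — B → A
ordered: ✗, repeated use of c ×2
linear: ✗, repeated use of c ×2
affine: ✗, repeated use of c ×2
relevant: ✓, a, c, n, b, e: all used, weakening unneeded
unrestricted: ✓, well-typed at B → A; no restrictions here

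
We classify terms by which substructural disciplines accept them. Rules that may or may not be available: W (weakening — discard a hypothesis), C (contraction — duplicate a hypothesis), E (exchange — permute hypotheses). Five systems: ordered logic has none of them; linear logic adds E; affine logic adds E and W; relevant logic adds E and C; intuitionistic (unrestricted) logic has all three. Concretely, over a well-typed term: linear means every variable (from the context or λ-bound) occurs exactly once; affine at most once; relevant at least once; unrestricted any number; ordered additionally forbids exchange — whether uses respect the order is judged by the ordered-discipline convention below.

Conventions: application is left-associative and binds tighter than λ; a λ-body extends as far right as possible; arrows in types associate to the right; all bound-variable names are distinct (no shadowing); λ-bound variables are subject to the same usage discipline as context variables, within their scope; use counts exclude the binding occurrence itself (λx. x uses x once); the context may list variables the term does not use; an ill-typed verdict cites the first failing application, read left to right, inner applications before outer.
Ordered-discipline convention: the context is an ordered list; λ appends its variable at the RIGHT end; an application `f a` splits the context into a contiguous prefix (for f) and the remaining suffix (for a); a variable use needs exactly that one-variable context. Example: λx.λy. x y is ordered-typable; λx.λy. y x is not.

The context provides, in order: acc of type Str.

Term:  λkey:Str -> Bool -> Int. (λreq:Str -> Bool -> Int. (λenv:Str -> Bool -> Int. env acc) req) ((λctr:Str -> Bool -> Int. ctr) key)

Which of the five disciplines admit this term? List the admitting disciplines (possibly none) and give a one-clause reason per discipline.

admitted by: linear, affine, relevant, unrestricted
variable uses: acc=1, key (λ-bound)=1, req (λ-bound)=1, env (λ-bound)=1, ctr (λ-bound)=1
uses in reading order: env, acc, req, ctr, key
typing: ✓ — (Str -> Bool -> Int) -> Bool -> Int
ordered ✗ (needs exchange: uses follow env, acc, req, ctr, key)
linear ✓ (each of acc, key, req, env, ctr used exactly once)
affine ✓ (at most one use each (acc, key, req, env, ctr))
relevant ✓ (every one of acc, key, req, env, ctr appears)
unrestricted ✓ (simply typable at (Str -> Bool -> Int) -> Bool -> Int; W, C, E all held)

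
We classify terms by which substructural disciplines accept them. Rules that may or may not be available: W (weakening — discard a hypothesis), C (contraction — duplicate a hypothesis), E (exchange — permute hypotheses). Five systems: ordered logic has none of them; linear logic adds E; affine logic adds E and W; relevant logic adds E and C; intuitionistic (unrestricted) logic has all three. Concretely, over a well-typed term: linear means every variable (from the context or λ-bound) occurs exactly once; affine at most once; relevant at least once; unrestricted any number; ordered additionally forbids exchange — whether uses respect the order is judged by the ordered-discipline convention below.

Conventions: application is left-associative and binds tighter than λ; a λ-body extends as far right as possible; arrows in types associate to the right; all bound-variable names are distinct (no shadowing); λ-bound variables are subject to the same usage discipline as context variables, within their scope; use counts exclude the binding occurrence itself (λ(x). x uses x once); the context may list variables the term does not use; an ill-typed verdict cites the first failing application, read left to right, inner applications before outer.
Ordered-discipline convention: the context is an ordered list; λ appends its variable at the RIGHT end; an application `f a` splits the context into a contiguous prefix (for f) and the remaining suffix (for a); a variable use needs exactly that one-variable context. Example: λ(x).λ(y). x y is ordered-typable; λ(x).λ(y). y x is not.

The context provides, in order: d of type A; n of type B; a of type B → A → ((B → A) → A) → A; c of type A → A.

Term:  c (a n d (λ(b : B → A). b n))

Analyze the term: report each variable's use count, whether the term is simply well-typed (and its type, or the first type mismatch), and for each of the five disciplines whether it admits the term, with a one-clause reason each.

usage: d: 1×, n: 2×, a: 1×, c: 1×, b (bound): 1×
uses in reading order: c, a, n, d, b, n
typing: well-typed at A
ordered ✗ (uses contraction: n ×2)
linear ✗ (uses contraction: n ×2)
affine ✗ (uses contraction: n ×2)
relevant ✓ (every one of d, n, a, c, b appears)
unrestricted ✓ (well-typed at A; no restrictions here)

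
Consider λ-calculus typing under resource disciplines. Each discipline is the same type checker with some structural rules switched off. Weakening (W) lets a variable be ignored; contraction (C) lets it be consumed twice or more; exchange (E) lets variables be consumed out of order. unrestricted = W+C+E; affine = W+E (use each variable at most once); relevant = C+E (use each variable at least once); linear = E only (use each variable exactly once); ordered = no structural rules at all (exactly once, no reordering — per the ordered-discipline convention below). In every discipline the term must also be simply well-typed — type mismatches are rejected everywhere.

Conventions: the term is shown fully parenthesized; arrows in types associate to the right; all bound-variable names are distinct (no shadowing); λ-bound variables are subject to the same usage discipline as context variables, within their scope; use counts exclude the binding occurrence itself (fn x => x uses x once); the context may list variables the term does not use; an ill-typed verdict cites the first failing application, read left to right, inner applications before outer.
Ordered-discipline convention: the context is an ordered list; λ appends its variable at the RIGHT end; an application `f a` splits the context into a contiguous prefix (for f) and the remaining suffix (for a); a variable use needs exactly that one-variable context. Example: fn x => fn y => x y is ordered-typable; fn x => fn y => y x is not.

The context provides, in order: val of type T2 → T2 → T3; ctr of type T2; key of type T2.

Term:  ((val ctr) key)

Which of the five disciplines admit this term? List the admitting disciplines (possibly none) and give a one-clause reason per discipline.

admitting disciplines: ordered, linear, affine, relevant, unrestricted
usage: val: 1×; ctr: 1×; key: 1×
left-to-right use order: val, ctr, key
typing: well-typed — term : T3
ordered: ✓ — one use each (val, ctr, key); ordered split holds
linear: ✓ — single use per variable (val, ctr, key)
affine: ✓ — no duplicate uses among val, ctr, key
relevant: ✓ — every one of val, ctr, key appears
unrestricted: ✓ — type-checks (T3) and nothing is barred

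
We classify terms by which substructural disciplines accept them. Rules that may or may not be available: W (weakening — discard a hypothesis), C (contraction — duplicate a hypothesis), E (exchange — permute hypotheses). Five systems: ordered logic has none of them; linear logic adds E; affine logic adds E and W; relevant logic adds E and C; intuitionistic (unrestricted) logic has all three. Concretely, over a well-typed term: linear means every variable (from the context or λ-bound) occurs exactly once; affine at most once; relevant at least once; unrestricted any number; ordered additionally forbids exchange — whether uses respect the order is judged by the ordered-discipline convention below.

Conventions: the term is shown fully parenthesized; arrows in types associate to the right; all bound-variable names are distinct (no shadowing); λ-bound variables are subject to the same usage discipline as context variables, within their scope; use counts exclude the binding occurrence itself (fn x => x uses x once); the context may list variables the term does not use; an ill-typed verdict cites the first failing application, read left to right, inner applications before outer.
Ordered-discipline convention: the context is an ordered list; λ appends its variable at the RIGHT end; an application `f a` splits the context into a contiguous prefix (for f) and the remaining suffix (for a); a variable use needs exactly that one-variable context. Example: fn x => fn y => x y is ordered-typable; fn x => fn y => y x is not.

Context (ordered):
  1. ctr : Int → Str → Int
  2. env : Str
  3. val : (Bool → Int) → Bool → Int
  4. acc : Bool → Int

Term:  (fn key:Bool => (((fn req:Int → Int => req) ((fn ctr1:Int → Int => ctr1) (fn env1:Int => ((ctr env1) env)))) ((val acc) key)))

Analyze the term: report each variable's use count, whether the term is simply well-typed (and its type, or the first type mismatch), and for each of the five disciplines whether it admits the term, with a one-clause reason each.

counts: ctr ×1; env ×1; val ×1; acc ×1; key [bound] ×1; req [bound] ×1; ctr1 [bound] ×1; env1 [bound] ×1
uses in reading order: req, ctr1, ctr, env1, env, val, acc, key
typing: well-typed — term : Bool → Int
ordered: ✗, no ordered split (uses run req, ctr1, ctr, env1, env, val, acc, key)
linear: ✓, ctr, env, val, acc, key, req, ctr1, env1: one use apiece
affine: ✓, ctr, env, val, acc, key, req, ctr1, env1: no repeats, contraction unneeded
relevant: ✓, none of ctr, env, val, acc, key, req, ctr1, env1 goes unused
unrestricted: ✓, well-typed at Bool → Int; no restrictions here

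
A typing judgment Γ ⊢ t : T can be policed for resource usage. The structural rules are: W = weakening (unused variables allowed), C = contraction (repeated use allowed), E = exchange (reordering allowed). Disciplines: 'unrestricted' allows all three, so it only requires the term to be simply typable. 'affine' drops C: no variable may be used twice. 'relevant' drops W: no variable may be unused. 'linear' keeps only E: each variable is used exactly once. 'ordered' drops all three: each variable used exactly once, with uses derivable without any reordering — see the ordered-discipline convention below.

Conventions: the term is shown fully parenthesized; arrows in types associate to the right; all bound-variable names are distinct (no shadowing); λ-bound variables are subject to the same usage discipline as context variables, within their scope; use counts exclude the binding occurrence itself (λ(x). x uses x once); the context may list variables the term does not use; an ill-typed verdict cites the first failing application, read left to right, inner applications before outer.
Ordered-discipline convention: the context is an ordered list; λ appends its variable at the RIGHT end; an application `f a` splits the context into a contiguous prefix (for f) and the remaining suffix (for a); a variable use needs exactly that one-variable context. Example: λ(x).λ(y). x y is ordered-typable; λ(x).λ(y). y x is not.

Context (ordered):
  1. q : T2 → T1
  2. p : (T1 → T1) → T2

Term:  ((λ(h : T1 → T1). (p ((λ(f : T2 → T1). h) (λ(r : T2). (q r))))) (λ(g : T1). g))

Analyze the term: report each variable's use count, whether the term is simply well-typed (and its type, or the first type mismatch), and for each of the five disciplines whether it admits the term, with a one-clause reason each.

counts: q=1, p=1, h (bound)=1, f (bound)=0, r (bound)=1, g (bound)=1
order of uses: p, h, q, r, g
typing: ✓ — T2
ordered ✗ (f left unused)
linear ✗ (f left unused)
affine ✓ (at most one use each (q, p, h, f, r, g))
relevant ✗ (f left unused)
unrestricted ✓ (simply typable at T2; W, C, E all held)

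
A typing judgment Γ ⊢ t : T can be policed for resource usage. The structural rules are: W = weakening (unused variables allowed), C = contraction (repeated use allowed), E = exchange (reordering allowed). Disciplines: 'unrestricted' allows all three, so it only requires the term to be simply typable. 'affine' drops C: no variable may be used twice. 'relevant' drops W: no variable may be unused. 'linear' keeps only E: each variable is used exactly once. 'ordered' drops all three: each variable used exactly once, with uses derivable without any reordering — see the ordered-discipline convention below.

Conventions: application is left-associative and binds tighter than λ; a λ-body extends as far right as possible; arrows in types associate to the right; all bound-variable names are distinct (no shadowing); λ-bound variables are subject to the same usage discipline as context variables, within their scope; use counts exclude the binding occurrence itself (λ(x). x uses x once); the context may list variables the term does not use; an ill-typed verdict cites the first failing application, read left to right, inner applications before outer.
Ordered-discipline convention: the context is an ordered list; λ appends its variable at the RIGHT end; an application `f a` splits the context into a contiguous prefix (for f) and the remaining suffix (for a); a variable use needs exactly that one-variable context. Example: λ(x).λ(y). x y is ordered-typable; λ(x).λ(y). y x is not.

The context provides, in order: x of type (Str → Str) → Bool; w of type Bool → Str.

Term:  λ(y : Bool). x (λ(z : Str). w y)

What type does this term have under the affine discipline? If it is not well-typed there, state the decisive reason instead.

term : Bool → Bool
counts: x: 1, w: 1, y (λ-bound): 1, z (λ-bound): 0
left-to-right use order: x, w, y
typing: well-typed — term : Bool → Bool
all disciplines: ordered ✗ | linear ✗ | affine ✓ | relevant ✗ | unrestricted ✓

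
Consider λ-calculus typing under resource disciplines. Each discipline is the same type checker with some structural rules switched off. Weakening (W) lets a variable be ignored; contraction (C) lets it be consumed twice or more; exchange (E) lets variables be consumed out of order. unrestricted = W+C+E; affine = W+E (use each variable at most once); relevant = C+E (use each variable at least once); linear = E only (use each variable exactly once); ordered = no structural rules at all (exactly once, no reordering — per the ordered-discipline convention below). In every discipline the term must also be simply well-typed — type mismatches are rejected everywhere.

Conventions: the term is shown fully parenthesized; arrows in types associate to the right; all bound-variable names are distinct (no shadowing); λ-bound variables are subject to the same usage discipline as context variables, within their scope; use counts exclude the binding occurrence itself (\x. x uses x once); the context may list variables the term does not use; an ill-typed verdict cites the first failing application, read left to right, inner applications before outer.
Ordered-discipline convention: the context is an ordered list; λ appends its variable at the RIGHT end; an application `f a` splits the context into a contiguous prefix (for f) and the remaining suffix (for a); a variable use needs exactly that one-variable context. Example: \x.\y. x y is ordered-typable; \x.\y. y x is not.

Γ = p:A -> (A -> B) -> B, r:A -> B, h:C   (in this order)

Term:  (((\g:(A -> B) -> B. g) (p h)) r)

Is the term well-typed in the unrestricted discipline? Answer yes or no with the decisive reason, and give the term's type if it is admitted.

no — fails simple typing
variable uses: p: 1×, r: 1×, h: 1×, g [bound]: 1×
order of uses: g, p, h, r
typing: ill-typed: an application expects A but receives C
per-discipline verdicts: ordered ✗ · linear ✗ · affine ✗ · relevant ✗ · unrestricted ✗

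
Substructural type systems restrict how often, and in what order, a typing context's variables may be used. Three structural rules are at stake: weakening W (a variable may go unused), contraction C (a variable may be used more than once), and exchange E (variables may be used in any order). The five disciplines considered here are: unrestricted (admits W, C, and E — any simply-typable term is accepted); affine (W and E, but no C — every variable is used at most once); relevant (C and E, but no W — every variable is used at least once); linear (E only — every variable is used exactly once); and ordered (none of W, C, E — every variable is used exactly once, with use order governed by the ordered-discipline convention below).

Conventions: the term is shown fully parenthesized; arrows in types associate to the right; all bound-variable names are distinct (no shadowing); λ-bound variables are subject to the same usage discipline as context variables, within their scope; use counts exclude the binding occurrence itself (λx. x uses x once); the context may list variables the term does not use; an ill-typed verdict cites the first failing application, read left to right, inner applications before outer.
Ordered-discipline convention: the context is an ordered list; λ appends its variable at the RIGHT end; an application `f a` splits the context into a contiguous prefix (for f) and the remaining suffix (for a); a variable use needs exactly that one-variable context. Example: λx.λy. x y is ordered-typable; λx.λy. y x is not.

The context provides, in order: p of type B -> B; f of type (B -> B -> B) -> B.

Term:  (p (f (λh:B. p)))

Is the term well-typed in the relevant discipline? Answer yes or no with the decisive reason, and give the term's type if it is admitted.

no — unused: h — weakening required
variable uses: p=2, f=1, h [bound]=0
left-to-right use order: p, f, p
typing: ✓ — B
per-discipline verdicts: ordered ✗; linear ✗; affine ✗; relevant ✗; unrestricted ✓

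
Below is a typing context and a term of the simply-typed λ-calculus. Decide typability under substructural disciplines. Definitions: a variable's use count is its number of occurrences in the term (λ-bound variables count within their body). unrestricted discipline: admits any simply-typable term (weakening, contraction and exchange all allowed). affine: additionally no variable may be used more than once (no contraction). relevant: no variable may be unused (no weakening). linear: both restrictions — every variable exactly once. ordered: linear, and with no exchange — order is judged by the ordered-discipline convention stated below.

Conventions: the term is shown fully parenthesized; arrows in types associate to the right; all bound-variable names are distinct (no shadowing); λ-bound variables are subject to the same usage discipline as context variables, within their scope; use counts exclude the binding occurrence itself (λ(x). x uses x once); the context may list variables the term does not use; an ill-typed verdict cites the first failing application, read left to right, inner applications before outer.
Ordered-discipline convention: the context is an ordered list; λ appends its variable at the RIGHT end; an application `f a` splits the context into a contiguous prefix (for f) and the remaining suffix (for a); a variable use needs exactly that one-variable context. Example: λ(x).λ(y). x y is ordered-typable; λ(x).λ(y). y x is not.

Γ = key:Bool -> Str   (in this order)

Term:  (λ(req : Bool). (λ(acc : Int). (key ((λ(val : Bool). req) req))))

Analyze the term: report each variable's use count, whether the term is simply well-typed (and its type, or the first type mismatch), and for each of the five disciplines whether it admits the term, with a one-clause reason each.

use counts: key: 1×, req (λ-bound): 2×, acc (λ-bound): 0×, val (λ-bound): 0×
left-to-right use order: key, req, req
typing: ✓ — Bool -> Int -> Str
ordered: ✗, req ×2 used more than once (contraction); needs weakening: acc, val unused
linear: ✗, req ×2 used more than once (contraction); needs weakening: acc, val unused
affine: ✗, req ×2 used more than once (contraction)
relevant: ✗, needs weakening: acc, val unused
unrestricted: ✓, type-checks (Bool -> Int -> Str) and nothing is barred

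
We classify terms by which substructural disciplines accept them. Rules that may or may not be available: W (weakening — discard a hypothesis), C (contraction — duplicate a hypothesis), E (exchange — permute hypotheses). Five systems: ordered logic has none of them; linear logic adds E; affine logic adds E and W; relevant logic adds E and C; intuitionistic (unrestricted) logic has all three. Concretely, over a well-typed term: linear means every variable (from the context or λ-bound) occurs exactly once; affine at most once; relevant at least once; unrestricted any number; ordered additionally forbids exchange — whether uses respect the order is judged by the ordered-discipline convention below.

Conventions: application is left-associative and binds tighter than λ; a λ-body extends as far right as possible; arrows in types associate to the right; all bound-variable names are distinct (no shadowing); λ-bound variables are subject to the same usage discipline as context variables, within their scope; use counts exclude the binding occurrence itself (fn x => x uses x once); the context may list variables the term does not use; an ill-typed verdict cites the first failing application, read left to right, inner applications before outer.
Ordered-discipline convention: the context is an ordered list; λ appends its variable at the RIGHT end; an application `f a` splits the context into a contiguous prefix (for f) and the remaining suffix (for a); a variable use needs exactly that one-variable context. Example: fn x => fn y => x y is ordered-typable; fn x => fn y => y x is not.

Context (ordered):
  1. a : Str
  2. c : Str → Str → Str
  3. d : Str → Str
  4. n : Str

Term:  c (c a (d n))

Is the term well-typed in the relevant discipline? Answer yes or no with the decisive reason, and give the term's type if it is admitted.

yes — none of a, c, d, n goes unused; term : Str → Str
counts: a ×1; c ×2; d ×1; n ×1
use order (left to right): c, c, a, d, n
typing: the term checks, with type Str → Str
per-discipline verdicts: ordered ✗ | linear ✗ | affine ✗ | relevant ✓ | unrestricted ✓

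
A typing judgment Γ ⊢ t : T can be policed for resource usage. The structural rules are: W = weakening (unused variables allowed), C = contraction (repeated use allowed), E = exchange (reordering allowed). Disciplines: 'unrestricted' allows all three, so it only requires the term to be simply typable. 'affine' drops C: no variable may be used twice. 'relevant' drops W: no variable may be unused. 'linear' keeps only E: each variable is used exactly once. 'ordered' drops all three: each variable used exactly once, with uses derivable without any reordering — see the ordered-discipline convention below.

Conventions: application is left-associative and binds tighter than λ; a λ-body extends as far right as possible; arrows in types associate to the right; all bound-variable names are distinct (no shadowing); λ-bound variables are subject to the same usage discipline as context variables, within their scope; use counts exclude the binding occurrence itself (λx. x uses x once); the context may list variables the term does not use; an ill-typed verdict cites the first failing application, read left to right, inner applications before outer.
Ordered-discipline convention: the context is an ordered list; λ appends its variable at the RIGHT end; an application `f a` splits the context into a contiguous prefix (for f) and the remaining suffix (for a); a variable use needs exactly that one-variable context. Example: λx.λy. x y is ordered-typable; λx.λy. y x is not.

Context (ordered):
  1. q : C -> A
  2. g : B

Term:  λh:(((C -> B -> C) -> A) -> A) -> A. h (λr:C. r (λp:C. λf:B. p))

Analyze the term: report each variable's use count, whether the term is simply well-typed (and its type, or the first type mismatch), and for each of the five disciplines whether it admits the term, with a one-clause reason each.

variable uses: q ×0, g ×0, h (bound) ×1, r (bound) ×1, p (bound) ×1, f (bound) ×0
uses in reading order: h, r, p
typing: ill-typed: non-function type C applied to an argument
ordered: ✗, not simply typable
linear: ✗, fails simple typing
affine: ✗, a type mismatch blocks all five
relevant: ✗, the type mismatch rejects it
unrestricted: ✗, not simply typable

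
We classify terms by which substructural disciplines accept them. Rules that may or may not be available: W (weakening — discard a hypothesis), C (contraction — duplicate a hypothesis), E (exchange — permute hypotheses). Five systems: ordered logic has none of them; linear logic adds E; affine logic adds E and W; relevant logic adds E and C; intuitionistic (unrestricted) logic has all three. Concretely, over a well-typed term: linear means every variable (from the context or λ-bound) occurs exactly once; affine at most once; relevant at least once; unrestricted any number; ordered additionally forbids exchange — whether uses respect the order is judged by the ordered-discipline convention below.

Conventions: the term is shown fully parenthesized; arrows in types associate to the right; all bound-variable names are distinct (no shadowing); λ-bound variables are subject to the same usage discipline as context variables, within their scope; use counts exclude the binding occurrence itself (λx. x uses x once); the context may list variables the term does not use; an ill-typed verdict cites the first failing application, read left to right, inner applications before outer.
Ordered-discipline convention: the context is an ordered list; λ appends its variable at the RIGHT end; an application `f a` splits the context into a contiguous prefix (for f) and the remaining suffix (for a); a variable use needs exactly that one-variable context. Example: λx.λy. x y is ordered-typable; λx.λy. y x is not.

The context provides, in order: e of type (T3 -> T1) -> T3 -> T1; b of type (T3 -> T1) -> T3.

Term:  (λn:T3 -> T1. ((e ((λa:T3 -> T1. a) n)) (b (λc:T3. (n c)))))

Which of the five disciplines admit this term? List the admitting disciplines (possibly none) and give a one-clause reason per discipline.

accepted by: relevant, unrestricted
usage: e ×1, b ×1, n (λ-bound) ×2, a (λ-bound) ×1, c (λ-bound) ×1
uses in reading order: e, a, n, b, n, c
typing: ✓ — (T3 -> T1) -> T1
ordered ✗ (uses contraction: n ×2)
linear ✗ (uses contraction: n ×2)
affine ✗ (uses contraction: n ×2)
relevant ✓ (none of e, b, n, a, c goes unused)
unrestricted ✓ (typability at (T3 -> T1) -> T1 is all that's needed)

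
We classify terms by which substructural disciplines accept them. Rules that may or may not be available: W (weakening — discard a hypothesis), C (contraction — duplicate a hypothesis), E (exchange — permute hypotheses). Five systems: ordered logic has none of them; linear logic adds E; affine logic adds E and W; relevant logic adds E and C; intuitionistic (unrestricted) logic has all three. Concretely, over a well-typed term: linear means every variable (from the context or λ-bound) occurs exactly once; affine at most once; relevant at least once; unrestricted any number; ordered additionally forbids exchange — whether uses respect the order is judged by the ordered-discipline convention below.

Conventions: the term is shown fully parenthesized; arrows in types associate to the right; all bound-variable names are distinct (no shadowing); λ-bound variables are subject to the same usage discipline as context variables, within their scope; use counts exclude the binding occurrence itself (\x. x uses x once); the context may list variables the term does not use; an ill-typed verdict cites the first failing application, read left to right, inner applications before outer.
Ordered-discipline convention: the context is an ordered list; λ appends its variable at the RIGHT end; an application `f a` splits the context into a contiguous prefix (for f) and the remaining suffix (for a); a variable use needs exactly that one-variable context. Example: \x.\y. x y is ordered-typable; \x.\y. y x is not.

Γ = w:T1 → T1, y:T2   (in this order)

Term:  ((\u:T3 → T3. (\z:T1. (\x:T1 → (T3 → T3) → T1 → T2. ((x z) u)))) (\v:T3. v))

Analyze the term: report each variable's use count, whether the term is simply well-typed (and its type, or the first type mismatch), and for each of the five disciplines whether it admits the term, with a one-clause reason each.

variable uses: w ×0; y ×0; u (λ-bound) ×1; z (λ-bound) ×1; x (λ-bound) ×1; v (λ-bound) ×1
use order (left to right): x, z, u, v
typing: the term checks, with type T1 → (T1 → (T3 → T3) → T1 → T2) → T1 → T2
ordered ✗ (unused: w, y — weakening required)
linear ✗ (unused: w, y — weakening required)
affine ✓ (w, y, u, z, x, v: no repeats, contraction unneeded)
relevant ✗ (unused: w, y — weakening required)
unrestricted ✓ (well-typed at T1 → (T1 → (T3 → T3) → T1 → T2) → T1 → T2; no restrictions here)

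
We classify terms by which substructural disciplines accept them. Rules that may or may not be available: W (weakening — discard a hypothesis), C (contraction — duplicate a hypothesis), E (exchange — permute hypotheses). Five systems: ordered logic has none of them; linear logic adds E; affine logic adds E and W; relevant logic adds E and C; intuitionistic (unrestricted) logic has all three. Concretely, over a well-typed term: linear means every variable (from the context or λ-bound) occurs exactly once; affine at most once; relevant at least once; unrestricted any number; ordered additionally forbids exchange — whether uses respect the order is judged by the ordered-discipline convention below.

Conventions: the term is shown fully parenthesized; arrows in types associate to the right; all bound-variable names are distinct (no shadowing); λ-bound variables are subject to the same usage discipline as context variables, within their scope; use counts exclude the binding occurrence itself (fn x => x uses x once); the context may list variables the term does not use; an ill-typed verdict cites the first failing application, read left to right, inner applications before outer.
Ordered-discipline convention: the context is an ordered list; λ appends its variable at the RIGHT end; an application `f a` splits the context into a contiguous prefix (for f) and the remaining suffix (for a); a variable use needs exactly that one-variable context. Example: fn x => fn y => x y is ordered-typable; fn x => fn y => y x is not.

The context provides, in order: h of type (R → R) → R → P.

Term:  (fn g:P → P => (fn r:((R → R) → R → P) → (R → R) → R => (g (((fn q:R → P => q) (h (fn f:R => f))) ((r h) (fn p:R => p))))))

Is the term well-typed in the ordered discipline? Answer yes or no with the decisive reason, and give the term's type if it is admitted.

no — needs contraction — h ×2
counts: h: 2×; g [bound]: 1×; r [bound]: 1×; q [bound]: 1×; f [bound]: 1×; p [bound]: 1×
use order (left to right): g, q, h, f, r, h, p
typing: well-typed at (P → P) → (((R → R) → R → P) → (R → R) → R) → P
across the five disciplines: ordered ✗ · linear ✗ · affine ✗ · relevant ✓ · unrestricted ✓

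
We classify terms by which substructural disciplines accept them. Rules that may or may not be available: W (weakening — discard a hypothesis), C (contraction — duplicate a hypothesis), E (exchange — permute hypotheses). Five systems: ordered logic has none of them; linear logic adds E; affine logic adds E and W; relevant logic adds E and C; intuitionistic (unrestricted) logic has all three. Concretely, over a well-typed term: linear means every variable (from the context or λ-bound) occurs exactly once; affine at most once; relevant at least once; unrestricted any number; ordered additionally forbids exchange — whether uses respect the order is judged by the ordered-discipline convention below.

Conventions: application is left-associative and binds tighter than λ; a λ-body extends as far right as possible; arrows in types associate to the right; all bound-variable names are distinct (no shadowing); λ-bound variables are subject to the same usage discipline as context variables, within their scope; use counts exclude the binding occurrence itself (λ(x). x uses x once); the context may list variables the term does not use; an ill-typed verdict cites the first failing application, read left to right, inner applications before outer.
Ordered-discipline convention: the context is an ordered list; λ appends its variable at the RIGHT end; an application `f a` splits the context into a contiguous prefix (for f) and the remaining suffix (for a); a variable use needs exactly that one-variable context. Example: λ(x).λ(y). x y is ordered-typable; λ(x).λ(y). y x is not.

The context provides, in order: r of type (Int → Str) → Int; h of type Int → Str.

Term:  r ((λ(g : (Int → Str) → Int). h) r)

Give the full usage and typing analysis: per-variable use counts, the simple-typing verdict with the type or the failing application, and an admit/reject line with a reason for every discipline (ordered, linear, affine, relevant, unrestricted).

variable uses: r: 2, h: 1, g (λ-bound): 0
left-to-right use order: r, h, r
typing: well-typed at Int
ordered ✗ (needs contraction — r ×2; unused: g — weakening required)
linear ✗ (needs contraction — r ×2; unused: g — weakening required)
affine ✗ (needs contraction — r ×2)
relevant ✗ (unused: g — weakening required)
unrestricted ✓ (typability at Int is all that's needed)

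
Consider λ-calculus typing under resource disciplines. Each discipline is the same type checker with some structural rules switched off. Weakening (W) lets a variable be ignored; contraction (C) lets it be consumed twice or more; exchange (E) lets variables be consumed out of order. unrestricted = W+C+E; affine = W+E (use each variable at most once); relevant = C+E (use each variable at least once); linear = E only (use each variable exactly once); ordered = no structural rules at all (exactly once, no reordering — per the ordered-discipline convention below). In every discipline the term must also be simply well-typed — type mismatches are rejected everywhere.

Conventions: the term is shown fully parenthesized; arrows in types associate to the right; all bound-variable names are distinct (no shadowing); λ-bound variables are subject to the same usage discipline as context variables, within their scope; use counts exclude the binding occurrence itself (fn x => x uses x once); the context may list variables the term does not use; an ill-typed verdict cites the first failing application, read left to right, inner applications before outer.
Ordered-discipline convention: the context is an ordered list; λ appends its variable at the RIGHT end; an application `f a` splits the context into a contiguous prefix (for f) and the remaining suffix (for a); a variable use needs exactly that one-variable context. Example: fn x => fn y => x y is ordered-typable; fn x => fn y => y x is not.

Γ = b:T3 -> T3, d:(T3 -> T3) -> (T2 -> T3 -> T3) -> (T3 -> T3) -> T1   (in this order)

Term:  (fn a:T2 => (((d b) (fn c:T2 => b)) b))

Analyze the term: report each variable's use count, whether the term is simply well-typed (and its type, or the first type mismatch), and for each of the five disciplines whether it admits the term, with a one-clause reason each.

variable uses: b: 3×, d: 1×, a (λ-bound): 0×, c (λ-bound): 0×
order of uses: d, b, b, b
typing: the term checks, with type T2 -> T1
ordered: ✗ — uses contraction: b ×3; needs weakening: a, c unused
linear: ✗ — uses contraction: b ×3; needs weakening: a, c unused
affine: ✗ — uses contraction: b ×3
relevant: ✗ — needs weakening: a, c unused
unrestricted: ✓ — typability at T2 -> T1 is all that's needed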